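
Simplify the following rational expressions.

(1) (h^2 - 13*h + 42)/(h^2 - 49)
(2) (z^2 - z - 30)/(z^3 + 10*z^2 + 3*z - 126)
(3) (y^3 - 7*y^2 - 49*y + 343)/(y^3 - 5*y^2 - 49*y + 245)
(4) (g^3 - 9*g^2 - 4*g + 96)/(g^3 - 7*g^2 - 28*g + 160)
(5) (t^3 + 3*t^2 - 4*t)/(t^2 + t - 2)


(1) = (h - 6)/(h + 7)
(2) = (z^2 - z - 30)/(z^3 + 10*z^2 + 3*z - 126)
(3) = (y - 7)/(y - 5)
(4) = (g + 3)/(g + 5)
(5) = (t^2 + 4*t)/(t + 2)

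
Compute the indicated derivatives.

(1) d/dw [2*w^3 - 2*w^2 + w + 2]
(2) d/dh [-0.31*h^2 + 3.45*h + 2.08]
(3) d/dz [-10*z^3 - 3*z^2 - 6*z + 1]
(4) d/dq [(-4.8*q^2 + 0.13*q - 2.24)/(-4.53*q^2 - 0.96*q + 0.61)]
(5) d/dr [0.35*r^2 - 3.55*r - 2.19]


(1) = 6*w^2 - 4*w + 1
(2) = 3.45 - 0.62*h
(3) = -30*z^2 - 6*z - 6
(4) = (5.1969*q^2 - 26.1504*q - 2.0711)/(20.5209*q^4 + 8.6976*q^3 - 4.605*q^2 - 1.1712*q + 0.3721)
(5) = 0.7*r - 3.55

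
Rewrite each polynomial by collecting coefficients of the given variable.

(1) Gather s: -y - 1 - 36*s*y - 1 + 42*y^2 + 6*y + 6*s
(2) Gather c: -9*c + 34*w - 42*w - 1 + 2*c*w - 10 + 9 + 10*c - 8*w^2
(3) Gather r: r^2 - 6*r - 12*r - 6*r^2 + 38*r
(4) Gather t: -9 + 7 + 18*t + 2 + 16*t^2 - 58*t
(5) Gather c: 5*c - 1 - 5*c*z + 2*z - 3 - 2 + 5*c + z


(1) = s*(6 - 36*y) + 42*y^2 + 5*y - 2
(2) = c*(2*w + 1) - 8*w^2 - 8*w - 2
(3) = -5*r^2 + 20*r
(4) = 16*t^2 - 40*t
(5) = c*(10 - 5*z) + 3*z - 6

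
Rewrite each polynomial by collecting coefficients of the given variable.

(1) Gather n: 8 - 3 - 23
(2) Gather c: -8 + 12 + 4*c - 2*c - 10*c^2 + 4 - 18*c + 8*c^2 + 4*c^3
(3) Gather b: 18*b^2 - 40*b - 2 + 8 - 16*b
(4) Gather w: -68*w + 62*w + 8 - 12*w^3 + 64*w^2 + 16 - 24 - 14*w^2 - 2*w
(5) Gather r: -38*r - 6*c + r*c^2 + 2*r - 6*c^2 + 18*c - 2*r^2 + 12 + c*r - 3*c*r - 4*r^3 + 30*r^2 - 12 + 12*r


(1) = -18
(2) = 4*c^3 - 2*c^2 - 16*c + 8
(3) = 18*b^2 - 56*b + 6
(4) = -12*w^3 + 50*w^2 - 8*w
(5) = -6*c^2 + 12*c - 4*r^3 + 28*r^2 + r*(c^2 - 2*c - 24)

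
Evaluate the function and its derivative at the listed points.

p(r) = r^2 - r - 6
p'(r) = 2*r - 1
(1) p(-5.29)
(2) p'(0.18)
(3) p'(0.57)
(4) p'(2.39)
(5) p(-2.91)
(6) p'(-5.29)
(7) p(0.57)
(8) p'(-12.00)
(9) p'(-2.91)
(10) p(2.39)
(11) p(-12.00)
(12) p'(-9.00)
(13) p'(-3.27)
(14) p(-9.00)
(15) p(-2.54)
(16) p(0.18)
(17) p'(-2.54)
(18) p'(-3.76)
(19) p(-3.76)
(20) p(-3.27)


(1) = 27.27
(2) = -0.64
(3) = 0.14
(4) = 3.78
(5) = 5.38
(6) = -11.58
(7) = -6.25
(8) = -25.00
(9) = -6.82
(10) = -2.68
(11) = 150.00
(12) = -19.00
(13) = -7.54
(14) = 84.00
(15) = 2.99
(16) = -6.15
(17) = -6.08
(18) = -8.52
(19) = 11.90
(20) = 7.96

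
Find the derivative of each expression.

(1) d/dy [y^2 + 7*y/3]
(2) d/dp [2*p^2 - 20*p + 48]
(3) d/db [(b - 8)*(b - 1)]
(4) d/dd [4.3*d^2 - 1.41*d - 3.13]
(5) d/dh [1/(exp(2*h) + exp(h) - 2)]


(1) = 2*y + 7/3
(2) = 4*p - 20
(3) = 2*b - 9
(4) = 8.6*d - 1.41
(5) = (-2*exp(h) - 1)*exp(h)/(exp(2*h) + exp(h) - 2)^2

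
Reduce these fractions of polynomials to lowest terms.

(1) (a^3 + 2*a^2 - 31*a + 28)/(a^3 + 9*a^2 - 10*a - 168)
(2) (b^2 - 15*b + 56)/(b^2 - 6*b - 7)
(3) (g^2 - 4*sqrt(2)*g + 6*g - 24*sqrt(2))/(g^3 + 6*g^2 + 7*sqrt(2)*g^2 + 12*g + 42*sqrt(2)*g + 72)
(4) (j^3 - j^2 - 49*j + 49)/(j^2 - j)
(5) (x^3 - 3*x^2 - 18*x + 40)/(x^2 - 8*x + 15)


(1) = (a - 1)/(a + 6)
(2) = (b - 8)/(b + 1)
(3) = (g - 4*sqrt(2))/(g^2 + 7*sqrt(2)*g + 12)
(4) = (j^2 - 49)/j
(5) = (x^2 + 2*x - 8)/(x - 3)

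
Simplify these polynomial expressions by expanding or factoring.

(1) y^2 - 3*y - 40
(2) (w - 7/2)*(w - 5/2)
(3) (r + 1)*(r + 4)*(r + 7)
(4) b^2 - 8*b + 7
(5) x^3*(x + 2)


(1) = (y - 8)*(y + 5)
(2) = w^2 - 6*w + 35/4
(3) = r^3 + 12*r^2 + 39*r + 28
(4) = (b - 7)*(b - 1)
(5) = x^4 + 2*x^3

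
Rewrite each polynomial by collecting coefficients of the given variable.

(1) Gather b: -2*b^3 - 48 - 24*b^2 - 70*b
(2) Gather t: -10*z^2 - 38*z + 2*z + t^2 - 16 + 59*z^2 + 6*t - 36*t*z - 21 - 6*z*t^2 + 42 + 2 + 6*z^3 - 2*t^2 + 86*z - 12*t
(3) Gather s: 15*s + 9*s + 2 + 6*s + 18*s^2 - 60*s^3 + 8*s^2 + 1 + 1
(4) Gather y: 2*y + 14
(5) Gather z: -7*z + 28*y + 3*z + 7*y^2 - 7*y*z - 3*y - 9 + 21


(1) = -2*b^3 - 24*b^2 - 70*b - 48
(2) = t^2*(-6*z - 1) + t*(-36*z - 6) + 6*z^3 + 49*z^2 + 50*z + 7
(3) = -60*s^3 + 26*s^2 + 30*s + 4
(4) = 2*y + 14
(5) = 7*y^2 + 25*y + z*(-7*y - 4) + 12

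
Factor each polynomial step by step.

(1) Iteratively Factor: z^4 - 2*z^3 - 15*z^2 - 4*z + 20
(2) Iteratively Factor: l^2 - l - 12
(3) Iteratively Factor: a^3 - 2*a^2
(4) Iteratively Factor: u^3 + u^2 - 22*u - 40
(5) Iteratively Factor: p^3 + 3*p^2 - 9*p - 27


(1) = (z - 1)*(z^3 - z^2 - 16*z - 20) = (z - 1)*(z + 2)*(z^2 - 3*z - 10) = (z - 5)*(z - 1)*(z + 2)*(z + 2)
(2) = (l - 4)*(l + 3)
(3) = (a)*(a^2 - 2*a) = a^2*(a - 2)
(4) = (u + 4)*(u^2 - 3*u - 10) = (u + 2)*(u + 4)*(u - 5)
(5) = (p + 3)*(p^2 - 9) = (p - 3)*(p + 3)*(p + 3)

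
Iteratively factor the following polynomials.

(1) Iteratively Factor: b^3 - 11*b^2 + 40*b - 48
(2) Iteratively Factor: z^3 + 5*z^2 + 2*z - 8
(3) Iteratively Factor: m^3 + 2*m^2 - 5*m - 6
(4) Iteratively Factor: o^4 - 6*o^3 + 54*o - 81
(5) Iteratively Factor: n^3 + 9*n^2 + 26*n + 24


(1) = (b - 4)*(b^2 - 7*b + 12) = (b - 4)^2*(b - 3)
(2) = (z + 2)*(z^2 + 3*z - 4) = (z - 1)*(z + 2)*(z + 4)
(3) = (m + 1)*(m^2 + m - 6) = (m - 2)*(m + 1)*(m + 3)
(4) = (o - 3)*(o^3 - 3*o^2 - 9*o + 27) = (o - 3)*(o + 3)*(o^2 - 6*o + 9) = (o - 3)^2*(o + 3)*(o - 3)
(5) = (n + 3)*(n^2 + 6*n + 8) = (n + 3)*(n + 4)*(n + 2)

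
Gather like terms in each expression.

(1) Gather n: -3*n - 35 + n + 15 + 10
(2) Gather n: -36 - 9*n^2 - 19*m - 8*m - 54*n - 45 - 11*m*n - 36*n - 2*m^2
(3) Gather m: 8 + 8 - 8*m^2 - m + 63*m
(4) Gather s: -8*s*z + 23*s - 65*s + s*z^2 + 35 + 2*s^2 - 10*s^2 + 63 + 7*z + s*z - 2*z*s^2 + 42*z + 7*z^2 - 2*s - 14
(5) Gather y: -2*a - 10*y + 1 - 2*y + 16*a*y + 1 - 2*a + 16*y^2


(1) = -2*n - 10
(2) = -2*m^2 - 27*m - 9*n^2 + n*(-11*m - 90) - 81
(3) = -8*m^2 + 62*m + 16
(4) = s^2*(-2*z - 8) + s*(z^2 - 7*z - 44) + 7*z^2 + 49*z + 84
(5) = -4*a + 16*y^2 + y*(16*a - 12) + 2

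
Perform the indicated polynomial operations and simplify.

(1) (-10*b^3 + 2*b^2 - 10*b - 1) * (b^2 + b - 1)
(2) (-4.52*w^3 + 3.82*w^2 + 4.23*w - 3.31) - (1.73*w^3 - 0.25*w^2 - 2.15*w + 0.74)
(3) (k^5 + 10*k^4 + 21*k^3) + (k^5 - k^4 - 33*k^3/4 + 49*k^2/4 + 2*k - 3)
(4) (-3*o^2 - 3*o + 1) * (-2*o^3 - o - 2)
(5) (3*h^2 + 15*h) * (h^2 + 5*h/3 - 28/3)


(1) = -10*b^5 - 8*b^4 + 2*b^3 - 13*b^2 + 9*b + 1
(2) = -6.25*w^3 + 4.07*w^2 + 6.38*w - 4.05
(3) = 2*k^5 + 9*k^4 + 51*k^3/4 + 49*k^2/4 + 2*k - 3
(4) = 6*o^5 + 6*o^4 + o^3 + 9*o^2 + 5*o - 2
(5) = 3*h^4 + 20*h^3 - 3*h^2 - 140*h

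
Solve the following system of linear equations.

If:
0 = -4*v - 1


Then:
v = -1/4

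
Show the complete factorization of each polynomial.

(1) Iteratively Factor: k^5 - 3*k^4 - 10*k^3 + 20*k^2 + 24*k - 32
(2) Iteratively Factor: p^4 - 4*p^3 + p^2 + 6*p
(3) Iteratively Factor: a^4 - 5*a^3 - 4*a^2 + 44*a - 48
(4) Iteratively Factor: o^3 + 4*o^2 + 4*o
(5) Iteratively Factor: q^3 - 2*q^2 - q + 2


(1) = (k - 2)*(k^4 - k^3 - 12*k^2 - 4*k + 16) = (k - 2)*(k - 1)*(k^3 - 12*k - 16) = (k - 2)*(k - 1)*(k + 2)*(k^2 - 2*k - 8) = (k - 2)*(k - 1)*(k + 2)^2*(k - 4)
(2) = (p - 3)*(p^3 - p^2 - 2*p) = (p - 3)*(p - 2)*(p^2 + p) = p*(p - 3)*(p - 2)*(p + 1)
(3) = (a + 3)*(a^3 - 8*a^2 + 20*a - 16) = (a - 2)*(a + 3)*(a^2 - 6*a + 8) = (a - 4)*(a - 2)*(a + 3)*(a - 2)
(4) = (o + 2)*(o^2 + 2*o) = (o + 2)^2*(o)
(5) = (q - 1)*(q^2 - q - 2) = (q - 2)*(q - 1)*(q + 1)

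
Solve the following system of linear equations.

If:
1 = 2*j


Then:
j = 1/2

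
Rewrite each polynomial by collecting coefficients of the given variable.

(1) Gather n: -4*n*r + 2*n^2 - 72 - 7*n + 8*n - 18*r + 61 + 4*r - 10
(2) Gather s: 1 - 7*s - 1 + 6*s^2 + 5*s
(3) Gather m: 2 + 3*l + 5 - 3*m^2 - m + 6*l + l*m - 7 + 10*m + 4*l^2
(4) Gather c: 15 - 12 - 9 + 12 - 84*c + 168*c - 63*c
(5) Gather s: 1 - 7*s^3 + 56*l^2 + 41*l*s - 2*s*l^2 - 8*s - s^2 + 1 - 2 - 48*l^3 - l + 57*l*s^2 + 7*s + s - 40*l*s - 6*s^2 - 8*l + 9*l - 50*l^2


(1) = 2*n^2 + n*(1 - 4*r) - 14*r - 21
(2) = 6*s^2 - 2*s
(3) = 4*l^2 + 9*l - 3*m^2 + m*(l + 9)
(4) = 21*c + 6
(5) = -48*l^3 + 6*l^2 - 7*s^3 + s^2*(57*l - 7) + s*(-2*l^2 + l)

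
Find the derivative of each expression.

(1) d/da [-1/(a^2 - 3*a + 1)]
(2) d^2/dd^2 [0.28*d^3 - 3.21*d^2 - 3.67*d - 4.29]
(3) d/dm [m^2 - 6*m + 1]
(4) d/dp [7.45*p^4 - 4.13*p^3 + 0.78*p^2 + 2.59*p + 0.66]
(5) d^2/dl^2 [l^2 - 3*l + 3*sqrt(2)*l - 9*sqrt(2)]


(1) = (2*a - 3)/(a^2 - 3*a + 1)^2
(2) = 1.68*d - 6.42
(3) = 2*m - 6
(4) = 29.8*p^3 - 12.39*p^2 + 1.56*p + 2.59
(5) = 2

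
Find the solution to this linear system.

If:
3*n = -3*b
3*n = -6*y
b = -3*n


Then:
b = 0
n = 0
y = 0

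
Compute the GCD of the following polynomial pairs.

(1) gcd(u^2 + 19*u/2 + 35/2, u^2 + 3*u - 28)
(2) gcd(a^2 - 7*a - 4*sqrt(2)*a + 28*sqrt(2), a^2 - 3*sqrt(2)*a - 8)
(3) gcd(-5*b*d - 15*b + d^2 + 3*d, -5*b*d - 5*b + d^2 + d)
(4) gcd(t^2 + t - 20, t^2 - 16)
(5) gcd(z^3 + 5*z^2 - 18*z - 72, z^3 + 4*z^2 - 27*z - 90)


(1) = gcd((u + 5/2)*(u + 7), (u - 4)*(u + 7)) = u + 7
(2) = a - 4*sqrt(2)
(3) = 5*b - d
(4) = t - 4
(5) = z^2 + 9*z + 18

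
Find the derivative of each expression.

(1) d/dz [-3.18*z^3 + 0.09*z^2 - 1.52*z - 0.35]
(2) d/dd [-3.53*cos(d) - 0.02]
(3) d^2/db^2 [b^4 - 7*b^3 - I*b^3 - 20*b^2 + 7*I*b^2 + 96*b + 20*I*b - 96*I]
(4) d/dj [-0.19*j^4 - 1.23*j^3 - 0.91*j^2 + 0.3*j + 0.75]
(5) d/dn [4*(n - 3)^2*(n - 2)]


(1) = -9.54*z^2 + 0.18*z - 1.52
(2) = 3.53*sin(d)
(3) = 12*b^2 + 6*b*(-7 - I) - 40 + 14*I
(4) = -0.76*j^3 - 3.69*j^2 - 1.82*j + 0.3
(5) = 4*(n - 3)*(3*n - 7)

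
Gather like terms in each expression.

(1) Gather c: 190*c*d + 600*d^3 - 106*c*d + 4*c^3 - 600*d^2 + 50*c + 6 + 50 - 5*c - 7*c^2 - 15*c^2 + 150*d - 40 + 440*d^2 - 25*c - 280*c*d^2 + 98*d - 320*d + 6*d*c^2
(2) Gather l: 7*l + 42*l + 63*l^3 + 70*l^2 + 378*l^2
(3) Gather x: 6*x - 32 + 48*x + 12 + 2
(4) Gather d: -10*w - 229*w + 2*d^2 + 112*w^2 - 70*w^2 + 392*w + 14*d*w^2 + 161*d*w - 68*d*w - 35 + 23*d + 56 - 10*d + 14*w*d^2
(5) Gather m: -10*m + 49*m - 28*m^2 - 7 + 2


(1) = 4*c^3 + c^2*(6*d - 22) + c*(-280*d^2 + 84*d + 20) + 600*d^3 - 160*d^2 - 72*d + 16
(2) = 63*l^3 + 448*l^2 + 49*l
(3) = 54*x - 18
(4) = d^2*(14*w + 2) + d*(14*w^2 + 93*w + 13) + 42*w^2 + 153*w + 21
(5) = -28*m^2 + 39*m - 5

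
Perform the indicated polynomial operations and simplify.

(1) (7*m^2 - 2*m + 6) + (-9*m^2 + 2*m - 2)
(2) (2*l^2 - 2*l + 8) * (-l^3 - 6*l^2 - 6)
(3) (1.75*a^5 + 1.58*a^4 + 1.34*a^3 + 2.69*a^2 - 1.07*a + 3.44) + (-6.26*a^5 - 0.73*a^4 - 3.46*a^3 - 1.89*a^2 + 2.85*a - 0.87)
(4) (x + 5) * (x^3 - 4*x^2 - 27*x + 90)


(1) = 4 - 2*m^2
(2) = -2*l^5 - 10*l^4 + 4*l^3 - 60*l^2 + 12*l - 48
(3) = -4.51*a^5 + 0.85*a^4 - 2.12*a^3 + 0.8*a^2 + 1.78*a + 2.57
(4) = x^4 + x^3 - 47*x^2 - 45*x + 450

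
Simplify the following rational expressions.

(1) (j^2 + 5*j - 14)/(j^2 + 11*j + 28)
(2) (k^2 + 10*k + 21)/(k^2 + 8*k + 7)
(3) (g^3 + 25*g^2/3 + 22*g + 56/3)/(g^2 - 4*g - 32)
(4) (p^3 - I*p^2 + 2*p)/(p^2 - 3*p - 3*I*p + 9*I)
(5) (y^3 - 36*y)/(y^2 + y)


(1) = (j - 2)/(j + 4)
(2) = (k + 3)/(k + 1)
(3) = (3*g^2 + 13*g + 14)/(3*g - 24)
(4) = (p^3 - I*p^2 + 2*p)/(p^2 + p*(-3 - 3*I) + 9*I)
(5) = (y^2 - 36)/(y + 1)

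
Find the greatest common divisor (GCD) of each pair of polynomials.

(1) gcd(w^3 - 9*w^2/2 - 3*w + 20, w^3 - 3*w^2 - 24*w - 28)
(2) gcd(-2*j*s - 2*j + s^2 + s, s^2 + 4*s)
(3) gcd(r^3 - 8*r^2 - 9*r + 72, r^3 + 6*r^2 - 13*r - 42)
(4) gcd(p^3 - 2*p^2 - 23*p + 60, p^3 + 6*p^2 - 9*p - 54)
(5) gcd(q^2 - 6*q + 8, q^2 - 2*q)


(1) = gcd((w - 4)*(w - 5/2)*(w + 2), (w - 7)*(w + 2)^2) = w + 2
(2) = gcd((-2*j + s)*(s + 1), s*(s + 4)) = 1
(3) = gcd((r - 8)*(r - 3)*(r + 3), (r - 3)*(r + 2)*(r + 7)) = r - 3
(4) = gcd((p - 4)*(p - 3)*(p + 5), (p - 3)*(p + 3)*(p + 6)) = p - 3
(5) = gcd((q - 4)*(q - 2), q*(q - 2)) = q - 2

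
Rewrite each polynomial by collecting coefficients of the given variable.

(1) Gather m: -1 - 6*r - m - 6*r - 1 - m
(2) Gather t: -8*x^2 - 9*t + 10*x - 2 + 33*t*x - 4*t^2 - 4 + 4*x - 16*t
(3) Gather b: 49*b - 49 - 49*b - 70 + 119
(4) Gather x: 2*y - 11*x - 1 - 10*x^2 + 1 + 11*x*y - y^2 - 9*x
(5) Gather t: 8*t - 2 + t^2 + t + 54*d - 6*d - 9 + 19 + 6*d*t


(1) = -2*m - 12*r - 2
(2) = -4*t^2 + t*(33*x - 25) - 8*x^2 + 14*x - 6
(3) = 0
(4) = -10*x^2 + x*(11*y - 20) - y^2 + 2*y
(5) = 48*d + t^2 + t*(6*d + 9) + 8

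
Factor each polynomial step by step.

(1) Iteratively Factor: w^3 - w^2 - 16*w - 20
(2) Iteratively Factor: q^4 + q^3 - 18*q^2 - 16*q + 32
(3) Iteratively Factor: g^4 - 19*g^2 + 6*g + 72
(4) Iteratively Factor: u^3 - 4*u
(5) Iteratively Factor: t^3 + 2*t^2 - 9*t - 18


(1) = (w + 2)*(w^2 - 3*w - 10) = (w - 5)*(w + 2)*(w + 2)
(2) = (q - 1)*(q^3 + 2*q^2 - 16*q - 32) = (q - 1)*(q + 4)*(q^2 - 2*q - 8) = (q - 4)*(q - 1)*(q + 4)*(q + 2)
(3) = (g - 3)*(g^3 + 3*g^2 - 10*g - 24) = (g - 3)^2*(g^2 + 6*g + 8) = (g - 3)^2*(g + 4)*(g + 2)
(4) = (u + 2)*(u^2 - 2*u) = (u - 2)*(u + 2)*(u)
(5) = (t + 3)*(t^2 - t - 6) = (t - 3)*(t + 3)*(t + 2)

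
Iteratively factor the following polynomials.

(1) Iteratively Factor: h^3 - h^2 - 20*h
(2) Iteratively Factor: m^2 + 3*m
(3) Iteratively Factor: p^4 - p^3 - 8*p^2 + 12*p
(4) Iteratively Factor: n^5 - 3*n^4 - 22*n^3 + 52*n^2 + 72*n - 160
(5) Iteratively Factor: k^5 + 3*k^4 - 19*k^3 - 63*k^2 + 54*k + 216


(1) = (h - 5)*(h^2 + 4*h) = (h - 5)*(h + 4)*(h)
(2) = (m)*(m + 3)
(3) = (p + 3)*(p^3 - 4*p^2 + 4*p) = p*(p + 3)*(p^2 - 4*p + 4) = p*(p - 2)*(p + 3)*(p - 2)
(4) = (n - 2)*(n^4 - n^3 - 24*n^2 + 4*n + 80) = (n - 2)^2*(n^3 + n^2 - 22*n - 40) = (n - 2)^2*(n + 2)*(n^2 - n - 20) = (n - 5)*(n - 2)^2*(n + 2)*(n + 4)
(5) = (k - 4)*(k^4 + 7*k^3 + 9*k^2 - 27*k - 54) = (k - 4)*(k + 3)*(k^3 + 4*k^2 - 3*k - 18) = (k - 4)*(k - 2)*(k + 3)*(k^2 + 6*k + 9) = (k - 4)*(k - 2)*(k + 3)^2*(k + 3)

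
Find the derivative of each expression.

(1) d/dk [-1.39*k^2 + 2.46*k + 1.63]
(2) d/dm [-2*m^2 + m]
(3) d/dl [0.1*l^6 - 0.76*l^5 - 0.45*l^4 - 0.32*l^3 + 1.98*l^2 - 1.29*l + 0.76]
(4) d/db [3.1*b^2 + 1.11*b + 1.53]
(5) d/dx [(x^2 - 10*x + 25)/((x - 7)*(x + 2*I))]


(1) = 2.46 - 2.78*k
(2) = 1 - 4*m
(3) = 0.6*l^5 - 3.8*l^4 - 1.8*l^3 - 0.96*l^2 + 3.96*l - 1.29
(4) = 6.2*b + 1.11
(5) = (2*(x - 7)*(x - 5)*(x + 2*I) + (x - 7)*(-x^2 + 10*x - 25) + (x + 2*I)*(-x^2 + 10*x - 25))/((x - 7)^2*(x + 2*I)^2)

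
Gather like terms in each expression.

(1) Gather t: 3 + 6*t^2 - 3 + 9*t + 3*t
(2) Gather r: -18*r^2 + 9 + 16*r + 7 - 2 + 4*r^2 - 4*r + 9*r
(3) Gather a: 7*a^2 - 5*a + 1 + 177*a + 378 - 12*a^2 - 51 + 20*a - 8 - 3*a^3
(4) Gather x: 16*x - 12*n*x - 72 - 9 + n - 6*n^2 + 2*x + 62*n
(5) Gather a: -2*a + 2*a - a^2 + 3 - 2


(1) = 6*t^2 + 12*t
(2) = -14*r^2 + 21*r + 14
(3) = -3*a^3 - 5*a^2 + 192*a + 320
(4) = -6*n^2 + 63*n + x*(18 - 12*n) - 81
(5) = 1 - a^2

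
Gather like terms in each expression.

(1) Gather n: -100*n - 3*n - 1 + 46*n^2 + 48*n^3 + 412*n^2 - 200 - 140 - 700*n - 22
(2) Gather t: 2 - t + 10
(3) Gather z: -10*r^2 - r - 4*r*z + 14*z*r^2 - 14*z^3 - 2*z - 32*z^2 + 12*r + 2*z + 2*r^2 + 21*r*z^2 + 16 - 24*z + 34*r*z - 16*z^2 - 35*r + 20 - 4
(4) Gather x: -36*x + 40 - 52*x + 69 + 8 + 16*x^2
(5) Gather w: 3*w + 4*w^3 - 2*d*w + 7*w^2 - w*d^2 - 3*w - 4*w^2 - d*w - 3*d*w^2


(1) = 48*n^3 + 458*n^2 - 803*n - 363
(2) = 12 - t
(3) = -8*r^2 - 24*r - 14*z^3 + z^2*(21*r - 48) + z*(14*r^2 + 30*r - 24) + 32
(4) = 16*x^2 - 88*x + 117
(5) = 4*w^3 + w^2*(3 - 3*d) + w*(-d^2 - 3*d)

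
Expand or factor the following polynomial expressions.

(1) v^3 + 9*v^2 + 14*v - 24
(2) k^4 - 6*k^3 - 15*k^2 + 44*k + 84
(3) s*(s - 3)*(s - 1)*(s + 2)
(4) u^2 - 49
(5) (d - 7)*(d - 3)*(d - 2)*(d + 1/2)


(1) = (v - 1)*(v + 4)*(v + 6)
(2) = (k - 7)*(k - 3)*(k + 2)^2
(3) = s^4 - 2*s^3 - 5*s^2 + 6*s
(4) = (u - 7)*(u + 7)
(5) = d^4 - 23*d^3/2 + 35*d^2 - 43*d/2 - 21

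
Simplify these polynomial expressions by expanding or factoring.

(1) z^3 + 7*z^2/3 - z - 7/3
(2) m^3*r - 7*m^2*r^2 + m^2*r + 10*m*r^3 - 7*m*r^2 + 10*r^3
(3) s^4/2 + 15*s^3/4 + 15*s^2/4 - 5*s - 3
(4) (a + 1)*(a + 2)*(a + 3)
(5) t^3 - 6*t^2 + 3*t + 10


(1) = (z - 1)*(z + 1)*(z + 7/3)
(2) = (m - 5*r)*(m - 2*r)*(m*r + r)
(3) = (s/2 + 1/4)*(s - 1)*(s + 2)*(s + 6)
(4) = a^3 + 6*a^2 + 11*a + 6
(5) = (t - 5)*(t - 2)*(t + 1)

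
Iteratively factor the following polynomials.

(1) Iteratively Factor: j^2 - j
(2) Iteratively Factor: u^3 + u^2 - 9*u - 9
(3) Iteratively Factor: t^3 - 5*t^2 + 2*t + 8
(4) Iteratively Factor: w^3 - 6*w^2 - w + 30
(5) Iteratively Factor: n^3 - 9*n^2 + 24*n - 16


(1) = (j - 1)*(j)
(2) = (u + 3)*(u^2 - 2*u - 3) = (u - 3)*(u + 3)*(u + 1)
(3) = (t - 2)*(t^2 - 3*t - 4) = (t - 4)*(t - 2)*(t + 1)
(4) = (w + 2)*(w^2 - 8*w + 15) = (w - 3)*(w + 2)*(w - 5)
(5) = (n - 1)*(n^2 - 8*n + 16) = (n - 4)*(n - 1)*(n - 4)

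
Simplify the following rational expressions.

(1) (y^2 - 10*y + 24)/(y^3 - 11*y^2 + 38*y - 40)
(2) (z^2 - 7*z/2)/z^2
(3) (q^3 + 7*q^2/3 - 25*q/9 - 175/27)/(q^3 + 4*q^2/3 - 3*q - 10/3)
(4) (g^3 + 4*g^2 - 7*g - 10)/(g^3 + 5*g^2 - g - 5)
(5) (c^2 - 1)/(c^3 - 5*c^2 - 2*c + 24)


(1) = (y - 6)/(y^2 - 7*y + 10)
(2) = (2*z - 7)/(2*z)
(3) = (9*q^2 + 36*q + 35)/(9*q^2 + 27*q + 18)
(4) = (g - 2)/(g - 1)
(5) = (c^2 - 1)/(c^3 - 5*c^2 - 2*c + 24)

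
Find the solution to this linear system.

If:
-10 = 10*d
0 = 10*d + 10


Then:
d = -1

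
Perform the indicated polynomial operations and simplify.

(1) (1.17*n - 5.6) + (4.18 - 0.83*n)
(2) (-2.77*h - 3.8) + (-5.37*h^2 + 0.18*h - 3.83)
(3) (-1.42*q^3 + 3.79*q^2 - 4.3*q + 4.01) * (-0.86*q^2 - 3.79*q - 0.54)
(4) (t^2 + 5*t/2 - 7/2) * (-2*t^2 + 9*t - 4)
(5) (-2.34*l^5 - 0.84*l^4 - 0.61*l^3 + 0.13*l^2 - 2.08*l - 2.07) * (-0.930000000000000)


(1) = 0.34*n - 1.42
(2) = -5.37*h^2 - 2.59*h - 7.63
(3) = 1.2212*q^5 + 2.1224*q^4 - 9.8993*q^3 + 10.8018*q^2 - 12.8759*q - 2.1654
(4) = -2*t^4 + 4*t^3 + 51*t^2/2 - 83*t/2 + 14
(5) = 2.1762*l^5 + 0.7812*l^4 + 0.5673*l^3 - 0.1209*l^2 + 1.9344*l + 1.9251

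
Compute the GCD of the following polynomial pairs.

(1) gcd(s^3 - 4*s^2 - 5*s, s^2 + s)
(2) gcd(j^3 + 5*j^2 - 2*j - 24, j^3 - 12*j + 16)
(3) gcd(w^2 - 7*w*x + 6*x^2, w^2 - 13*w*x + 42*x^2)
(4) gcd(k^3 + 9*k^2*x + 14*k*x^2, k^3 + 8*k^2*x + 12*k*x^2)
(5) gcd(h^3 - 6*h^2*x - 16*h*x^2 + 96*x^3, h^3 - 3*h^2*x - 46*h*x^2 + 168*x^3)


(1) = gcd(s*(s - 5)*(s + 1), s*(s + 1)) = s^2 + s
(2) = j^2 + 2*j - 8
(3) = gcd((w - 6*x)*(w - x), (w - 7*x)*(w - 6*x)) = -w + 6*x
(4) = gcd(k*(k + 2*x)*(k + 7*x), k*(k + 2*x)*(k + 6*x)) = k^2 + 2*k*x
(5) = h^2 - 10*h*x + 24*x^2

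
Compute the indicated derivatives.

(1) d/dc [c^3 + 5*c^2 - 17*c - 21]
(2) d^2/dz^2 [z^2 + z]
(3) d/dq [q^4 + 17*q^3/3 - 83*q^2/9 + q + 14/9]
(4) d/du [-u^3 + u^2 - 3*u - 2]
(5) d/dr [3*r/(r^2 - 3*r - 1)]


(1) = 3*c^2 + 10*c - 17
(2) = 2
(3) = 4*q^3 + 17*q^2 - 166*q/9 + 1
(4) = -3*u^2 + 2*u - 3
(5) = 3*(-r^2 - 1)/(r^4 - 6*r^3 + 7*r^2 + 6*r + 1)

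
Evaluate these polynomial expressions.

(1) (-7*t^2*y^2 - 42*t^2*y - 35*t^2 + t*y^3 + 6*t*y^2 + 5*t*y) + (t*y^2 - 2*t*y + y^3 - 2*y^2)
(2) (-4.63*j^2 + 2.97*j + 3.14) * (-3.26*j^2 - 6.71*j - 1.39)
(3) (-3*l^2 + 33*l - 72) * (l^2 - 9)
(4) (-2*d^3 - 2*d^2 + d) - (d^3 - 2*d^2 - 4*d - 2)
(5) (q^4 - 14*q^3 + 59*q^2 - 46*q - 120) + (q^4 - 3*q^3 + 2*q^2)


(1) = -7*t^2*y^2 - 42*t^2*y - 35*t^2 + t*y^3 + 7*t*y^2 + 3*t*y + y^3 - 2*y^2
(2) = 15.0938*j^4 + 21.3851*j^3 - 23.7294*j^2 - 25.1977*j - 4.3646
(3) = -3*l^4 + 33*l^3 - 45*l^2 - 297*l + 648
(4) = -3*d^3 + 5*d + 2
(5) = 2*q^4 - 17*q^3 + 61*q^2 - 46*q - 120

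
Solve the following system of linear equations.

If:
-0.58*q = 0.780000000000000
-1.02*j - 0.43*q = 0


Then:
j = 0.57
q = -1.34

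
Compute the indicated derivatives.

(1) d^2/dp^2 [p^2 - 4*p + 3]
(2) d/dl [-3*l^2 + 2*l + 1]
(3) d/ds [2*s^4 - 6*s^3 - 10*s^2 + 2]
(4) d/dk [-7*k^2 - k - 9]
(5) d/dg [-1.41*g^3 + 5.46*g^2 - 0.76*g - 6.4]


(1) = 2
(2) = 2 - 6*l
(3) = 2*s*(4*s^2 - 9*s - 10)
(4) = -14*k - 1
(5) = -4.23*g^2 + 10.92*g - 0.76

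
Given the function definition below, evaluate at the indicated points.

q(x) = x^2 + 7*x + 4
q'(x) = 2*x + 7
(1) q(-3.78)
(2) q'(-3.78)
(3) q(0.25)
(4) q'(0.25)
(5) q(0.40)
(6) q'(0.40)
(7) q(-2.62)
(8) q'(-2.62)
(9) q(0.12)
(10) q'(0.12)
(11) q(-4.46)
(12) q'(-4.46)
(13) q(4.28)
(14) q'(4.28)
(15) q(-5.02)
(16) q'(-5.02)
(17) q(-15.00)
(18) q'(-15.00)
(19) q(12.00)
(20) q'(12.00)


(1) = -8.17
(2) = -0.56
(3) = 5.81
(4) = 7.50
(5) = 6.96
(6) = 7.80
(7) = -7.48
(8) = 1.76
(9) = 4.85
(10) = 7.24
(11) = -7.33
(12) = -1.92
(13) = 52.28
(14) = 15.56
(15) = -5.94
(16) = -3.04
(17) = 124.00
(18) = -23.00
(19) = 232.00
(20) = 31.00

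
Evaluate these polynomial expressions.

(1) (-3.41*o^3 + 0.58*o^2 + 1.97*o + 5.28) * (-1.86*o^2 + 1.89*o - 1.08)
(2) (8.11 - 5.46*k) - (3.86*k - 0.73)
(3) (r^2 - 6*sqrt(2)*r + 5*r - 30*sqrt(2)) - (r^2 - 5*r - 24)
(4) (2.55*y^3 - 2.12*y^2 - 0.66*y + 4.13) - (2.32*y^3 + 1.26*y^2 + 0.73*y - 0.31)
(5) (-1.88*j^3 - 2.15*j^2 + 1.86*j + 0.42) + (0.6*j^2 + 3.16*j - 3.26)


(1) = 6.3426*o^5 - 7.5237*o^4 + 1.1148*o^3 - 6.7239*o^2 + 7.8516*o - 5.7024
(2) = 8.84 - 9.32*k
(3) = -6*sqrt(2)*r + 10*r - 30*sqrt(2) + 24
(4) = 0.23*y^3 - 3.38*y^2 - 1.39*y + 4.44
(5) = -1.88*j^3 - 1.55*j^2 + 5.02*j - 2.84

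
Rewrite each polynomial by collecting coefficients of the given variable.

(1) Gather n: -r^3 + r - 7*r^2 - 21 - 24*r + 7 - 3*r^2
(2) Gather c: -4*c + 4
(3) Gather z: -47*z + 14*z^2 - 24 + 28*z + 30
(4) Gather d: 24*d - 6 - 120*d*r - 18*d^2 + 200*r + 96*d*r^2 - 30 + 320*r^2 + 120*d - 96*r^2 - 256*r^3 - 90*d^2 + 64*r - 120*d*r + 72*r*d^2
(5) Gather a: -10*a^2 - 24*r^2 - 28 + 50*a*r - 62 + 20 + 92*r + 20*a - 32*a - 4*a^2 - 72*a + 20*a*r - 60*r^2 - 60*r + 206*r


(1) = -r^3 - 10*r^2 - 23*r - 14
(2) = 4 - 4*c
(3) = 14*z^2 - 19*z + 6
(4) = d^2*(72*r - 108) + d*(96*r^2 - 240*r + 144) - 256*r^3 + 224*r^2 + 264*r - 36
(5) = -14*a^2 + a*(70*r - 84) - 84*r^2 + 238*r - 70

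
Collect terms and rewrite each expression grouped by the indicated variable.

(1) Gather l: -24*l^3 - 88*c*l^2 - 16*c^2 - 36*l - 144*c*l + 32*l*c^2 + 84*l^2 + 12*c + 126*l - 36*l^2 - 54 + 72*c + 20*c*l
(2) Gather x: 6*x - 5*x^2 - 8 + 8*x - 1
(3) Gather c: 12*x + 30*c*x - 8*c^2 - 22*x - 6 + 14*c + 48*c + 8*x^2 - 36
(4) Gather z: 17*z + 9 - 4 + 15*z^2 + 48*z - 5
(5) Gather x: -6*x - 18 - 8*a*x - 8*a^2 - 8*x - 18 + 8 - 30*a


(1) = -16*c^2 + 84*c - 24*l^3 + l^2*(48 - 88*c) + l*(32*c^2 - 124*c + 90) - 54
(2) = -5*x^2 + 14*x - 9
(3) = -8*c^2 + c*(30*x + 62) + 8*x^2 - 10*x - 42
(4) = 15*z^2 + 65*z
(5) = -8*a^2 - 30*a + x*(-8*a - 14) - 28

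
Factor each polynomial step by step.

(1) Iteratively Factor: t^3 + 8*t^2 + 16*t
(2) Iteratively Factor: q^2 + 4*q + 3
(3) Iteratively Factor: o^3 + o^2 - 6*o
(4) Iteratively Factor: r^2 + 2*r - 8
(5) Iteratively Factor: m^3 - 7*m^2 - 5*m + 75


(1) = (t)*(t^2 + 8*t + 16) = t*(t + 4)*(t + 4)
(2) = (q + 1)*(q + 3)
(3) = (o)*(o^2 + o - 6) = o*(o - 2)*(o + 3)
(4) = (r - 2)*(r + 4)
(5) = (m - 5)*(m^2 - 2*m - 15) = (m - 5)*(m + 3)*(m - 5)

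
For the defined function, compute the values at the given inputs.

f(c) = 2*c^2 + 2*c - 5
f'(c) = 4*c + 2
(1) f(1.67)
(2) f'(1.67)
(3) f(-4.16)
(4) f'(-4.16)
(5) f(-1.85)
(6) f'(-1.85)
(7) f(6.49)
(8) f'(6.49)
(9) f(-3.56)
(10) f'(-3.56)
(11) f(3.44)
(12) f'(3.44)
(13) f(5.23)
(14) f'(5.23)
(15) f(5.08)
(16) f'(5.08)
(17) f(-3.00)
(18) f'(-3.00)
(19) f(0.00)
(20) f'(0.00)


(1) = 3.92
(2) = 8.68
(3) = 21.29
(4) = -14.64
(5) = -1.85
(6) = -5.40
(7) = 92.22
(8) = 27.96
(9) = 13.23
(10) = -12.24
(11) = 25.55
(12) = 15.76
(13) = 60.17
(14) = 22.92
(15) = 56.77
(16) = 22.32
(17) = 7.00
(18) = -10.00
(19) = -5.00
(20) = 2.00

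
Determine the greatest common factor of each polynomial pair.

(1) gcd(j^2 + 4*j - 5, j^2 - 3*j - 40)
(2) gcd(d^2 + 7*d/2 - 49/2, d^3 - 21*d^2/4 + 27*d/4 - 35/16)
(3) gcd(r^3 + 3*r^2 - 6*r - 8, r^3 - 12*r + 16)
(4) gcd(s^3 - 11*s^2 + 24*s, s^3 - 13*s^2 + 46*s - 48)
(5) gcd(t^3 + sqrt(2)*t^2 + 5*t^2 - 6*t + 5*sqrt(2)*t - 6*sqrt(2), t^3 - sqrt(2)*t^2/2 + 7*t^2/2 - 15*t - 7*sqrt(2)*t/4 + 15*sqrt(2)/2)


(1) = j + 5
(2) = d - 7/2
(3) = gcd((r - 2)*(r + 1)*(r + 4), (r - 2)^2*(r + 4)) = r^2 + 2*r - 8
(4) = s^2 - 11*s + 24
(5) = t + 6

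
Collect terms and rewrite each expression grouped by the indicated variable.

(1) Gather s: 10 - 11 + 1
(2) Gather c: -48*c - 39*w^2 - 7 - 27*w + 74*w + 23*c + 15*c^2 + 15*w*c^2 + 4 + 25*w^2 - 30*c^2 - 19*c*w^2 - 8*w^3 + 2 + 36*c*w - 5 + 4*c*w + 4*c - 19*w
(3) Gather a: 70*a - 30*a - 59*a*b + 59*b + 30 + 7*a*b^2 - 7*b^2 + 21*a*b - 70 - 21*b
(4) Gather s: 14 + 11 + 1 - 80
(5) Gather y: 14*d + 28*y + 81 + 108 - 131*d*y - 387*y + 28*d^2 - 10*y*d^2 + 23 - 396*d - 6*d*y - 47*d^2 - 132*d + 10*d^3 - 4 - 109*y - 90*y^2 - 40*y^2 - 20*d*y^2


(1) = 0
(2) = c^2*(15*w - 15) + c*(-19*w^2 + 40*w - 21) - 8*w^3 - 14*w^2 + 28*w - 6
(3) = a*(7*b^2 - 38*b + 40) - 7*b^2 + 38*b - 40
(4) = -54
(5) = 10*d^3 - 19*d^2 - 514*d + y^2*(-20*d - 130) + y*(-10*d^2 - 137*d - 468) + 208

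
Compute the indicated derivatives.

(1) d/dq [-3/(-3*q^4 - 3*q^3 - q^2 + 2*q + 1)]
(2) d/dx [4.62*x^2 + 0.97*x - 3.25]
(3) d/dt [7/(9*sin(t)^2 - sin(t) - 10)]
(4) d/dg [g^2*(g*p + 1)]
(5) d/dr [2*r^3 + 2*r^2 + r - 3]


(1) = 3*(-12*q^3 - 9*q^2 - 2*q + 2)/(3*q^4 + 3*q^3 + q^2 - 2*q - 1)^2
(2) = 9.24*x + 0.97
(3) = 7*(1 - 18*sin(t))*cos(t)/(-9*sin(t)^2 + sin(t) + 10)^2
(4) = g*(3*g*p + 2)
(5) = 6*r^2 + 4*r + 1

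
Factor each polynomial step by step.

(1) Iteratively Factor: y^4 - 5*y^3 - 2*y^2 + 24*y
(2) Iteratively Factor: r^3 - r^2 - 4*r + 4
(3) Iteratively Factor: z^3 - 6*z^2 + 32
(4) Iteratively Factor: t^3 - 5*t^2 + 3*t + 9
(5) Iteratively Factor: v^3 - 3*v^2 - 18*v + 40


(1) = (y)*(y^3 - 5*y^2 - 2*y + 24) = y*(y + 2)*(y^2 - 7*y + 12) = y*(y - 4)*(y + 2)*(y - 3)
(2) = (r + 2)*(r^2 - 3*r + 2) = (r - 1)*(r + 2)*(r - 2)
(3) = (z - 4)*(z^2 - 2*z - 8) = (z - 4)*(z + 2)*(z - 4)
(4) = (t - 3)*(t^2 - 2*t - 3) = (t - 3)^2*(t + 1)
(5) = (v + 4)*(v^2 - 7*v + 10) = (v - 5)*(v + 4)*(v - 2)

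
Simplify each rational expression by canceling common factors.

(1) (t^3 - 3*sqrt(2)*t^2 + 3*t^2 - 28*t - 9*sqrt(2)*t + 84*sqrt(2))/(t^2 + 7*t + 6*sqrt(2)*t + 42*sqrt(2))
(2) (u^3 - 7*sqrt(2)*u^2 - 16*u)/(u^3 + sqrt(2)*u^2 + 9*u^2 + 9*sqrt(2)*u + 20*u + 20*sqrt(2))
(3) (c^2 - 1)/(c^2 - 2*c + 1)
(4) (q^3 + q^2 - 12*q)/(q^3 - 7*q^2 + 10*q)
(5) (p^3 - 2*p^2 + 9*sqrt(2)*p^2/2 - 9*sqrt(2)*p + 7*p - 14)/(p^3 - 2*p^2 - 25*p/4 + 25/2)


(1) = (t^2 + t*(-3*sqrt(2) - 4) + 12*sqrt(2))/(t + 6*sqrt(2))
(2) = (u^2 - 8*sqrt(2)*u)/(u^2 + 9*u + 20)
(3) = (c + 1)/(c - 1)
(4) = (q^2 + q - 12)/(q^2 - 7*q + 10)
(5) = (8*p^2 + 36*sqrt(2)*p + 56)/(8*p^2 - 50)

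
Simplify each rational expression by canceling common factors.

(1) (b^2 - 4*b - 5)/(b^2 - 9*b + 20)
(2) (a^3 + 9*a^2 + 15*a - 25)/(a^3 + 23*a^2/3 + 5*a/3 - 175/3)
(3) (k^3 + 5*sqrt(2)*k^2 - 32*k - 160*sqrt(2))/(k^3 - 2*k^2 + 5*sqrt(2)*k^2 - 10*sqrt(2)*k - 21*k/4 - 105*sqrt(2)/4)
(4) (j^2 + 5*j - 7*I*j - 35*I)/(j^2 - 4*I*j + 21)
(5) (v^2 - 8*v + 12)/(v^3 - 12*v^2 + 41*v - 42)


(1) = (b + 1)/(b - 4)
(2) = (3*a - 3)/(3*a - 7)
(3) = (4*k^2 - 128)/(4*k^2 - 8*k - 21)
(4) = (j + 5)/(j + 3*I)
(5) = (v - 6)/(v^2 - 10*v + 21)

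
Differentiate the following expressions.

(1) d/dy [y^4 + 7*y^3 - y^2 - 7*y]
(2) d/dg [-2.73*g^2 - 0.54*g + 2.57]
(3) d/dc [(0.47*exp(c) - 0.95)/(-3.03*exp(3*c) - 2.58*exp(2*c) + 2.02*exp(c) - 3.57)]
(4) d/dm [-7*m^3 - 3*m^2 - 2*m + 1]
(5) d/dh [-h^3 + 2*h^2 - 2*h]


(1) = 4*y^3 + 21*y^2 - 2*y - 7
(2) = -5.46*g - 0.54
(3) = (2.8482*exp(3*c) - 7.4229*exp(2*c) - 4.902*exp(c) + 0.2411)*exp(c)/(9.1809*exp(6*c) + 15.6348*exp(5*c) - 5.5848*exp(4*c) + 11.211*exp(3*c) + 22.5016*exp(2*c) - 14.4228*exp(c) + 12.7449)
(4) = -21*m^2 - 6*m - 2
(5) = -3*h^2 + 4*h - 2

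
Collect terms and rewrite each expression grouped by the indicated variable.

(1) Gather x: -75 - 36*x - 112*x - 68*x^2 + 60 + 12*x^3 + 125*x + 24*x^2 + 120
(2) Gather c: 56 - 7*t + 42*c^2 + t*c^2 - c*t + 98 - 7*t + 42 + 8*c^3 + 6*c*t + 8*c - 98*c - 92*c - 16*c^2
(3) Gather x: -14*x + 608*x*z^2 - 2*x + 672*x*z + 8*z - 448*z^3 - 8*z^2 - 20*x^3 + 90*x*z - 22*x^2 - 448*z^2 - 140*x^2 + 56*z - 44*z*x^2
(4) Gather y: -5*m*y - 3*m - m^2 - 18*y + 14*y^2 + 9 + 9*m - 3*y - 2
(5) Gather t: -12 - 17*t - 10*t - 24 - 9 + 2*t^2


(1) = 12*x^3 - 44*x^2 - 23*x + 105
(2) = 8*c^3 + c^2*(t + 26) + c*(5*t - 182) - 14*t + 196
(3) = -20*x^3 + x^2*(-44*z - 162) + x*(608*z^2 + 762*z - 16) - 448*z^3 - 456*z^2 + 64*z
(4) = -m^2 + 6*m + 14*y^2 + y*(-5*m - 21) + 7
(5) = 2*t^2 - 27*t - 45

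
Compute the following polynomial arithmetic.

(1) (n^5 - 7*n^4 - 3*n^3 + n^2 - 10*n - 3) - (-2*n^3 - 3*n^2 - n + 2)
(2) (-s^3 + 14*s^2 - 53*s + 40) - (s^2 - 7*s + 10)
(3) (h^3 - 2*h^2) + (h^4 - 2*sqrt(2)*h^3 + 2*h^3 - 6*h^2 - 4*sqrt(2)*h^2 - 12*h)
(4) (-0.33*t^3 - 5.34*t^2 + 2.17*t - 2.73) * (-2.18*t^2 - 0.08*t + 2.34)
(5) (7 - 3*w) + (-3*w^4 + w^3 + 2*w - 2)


(1) = n^5 - 7*n^4 - n^3 + 4*n^2 - 9*n - 5
(2) = -s^3 + 13*s^2 - 46*s + 30
(3) = h^4 - 2*sqrt(2)*h^3 + 3*h^3 - 8*h^2 - 4*sqrt(2)*h^2 - 12*h
(4) = 0.7194*t^5 + 11.6676*t^4 - 5.0756*t^3 - 6.7178*t^2 + 5.2962*t - 6.3882
(5) = -3*w^4 + w^3 - w + 5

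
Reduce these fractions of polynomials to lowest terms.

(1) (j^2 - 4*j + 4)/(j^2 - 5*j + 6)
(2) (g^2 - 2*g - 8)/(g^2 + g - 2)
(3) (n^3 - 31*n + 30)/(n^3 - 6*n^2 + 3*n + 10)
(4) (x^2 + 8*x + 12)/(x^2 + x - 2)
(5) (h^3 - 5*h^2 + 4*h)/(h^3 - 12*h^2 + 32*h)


(1) = (j - 2)/(j - 3)
(2) = (g - 4)/(g - 1)
(3) = (n^2 + 5*n - 6)/(n^2 - n - 2)
(4) = (x + 6)/(x - 1)
(5) = (h - 1)/(h - 8)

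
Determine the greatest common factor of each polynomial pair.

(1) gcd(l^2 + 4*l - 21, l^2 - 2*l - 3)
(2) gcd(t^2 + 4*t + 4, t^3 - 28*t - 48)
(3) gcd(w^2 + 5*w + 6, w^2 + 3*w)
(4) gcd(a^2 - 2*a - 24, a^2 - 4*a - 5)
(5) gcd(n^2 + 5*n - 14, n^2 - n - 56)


(1) = gcd((l - 3)*(l + 7), (l - 3)*(l + 1)) = l - 3
(2) = t + 2
(3) = w + 3
(4) = gcd((a - 6)*(a + 4), (a - 5)*(a + 1)) = 1
(5) = gcd((n - 2)*(n + 7), (n - 8)*(n + 7)) = n + 7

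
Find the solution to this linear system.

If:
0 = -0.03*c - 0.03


Then:
c = -1.00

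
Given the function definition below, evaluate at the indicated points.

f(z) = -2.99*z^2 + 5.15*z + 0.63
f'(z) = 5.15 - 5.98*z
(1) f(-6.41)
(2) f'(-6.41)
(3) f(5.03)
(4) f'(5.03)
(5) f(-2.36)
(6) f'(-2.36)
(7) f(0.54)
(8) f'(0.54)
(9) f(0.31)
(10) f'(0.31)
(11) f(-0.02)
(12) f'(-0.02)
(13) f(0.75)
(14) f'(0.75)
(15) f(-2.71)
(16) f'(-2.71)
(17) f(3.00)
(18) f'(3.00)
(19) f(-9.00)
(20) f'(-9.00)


(1) = -155.23
(2) = 43.48
(3) = -49.12
(4) = -24.93
(5) = -28.18
(6) = 19.26
(7) = 2.54
(8) = 1.92
(9) = 1.94
(10) = 3.30
(11) = 0.53
(12) = 5.27
(13) = 2.81
(14) = 0.67
(15) = -35.29
(16) = 21.36
(17) = -10.83
(18) = -12.79
(19) = -287.91
(20) = 58.97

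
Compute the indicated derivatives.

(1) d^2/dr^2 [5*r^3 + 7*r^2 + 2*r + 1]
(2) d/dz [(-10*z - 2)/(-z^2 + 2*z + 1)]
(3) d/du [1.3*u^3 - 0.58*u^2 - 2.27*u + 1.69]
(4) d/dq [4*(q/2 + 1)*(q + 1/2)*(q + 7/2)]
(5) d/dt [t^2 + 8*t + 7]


(1) = 30*r + 14
(2) = 2*(5*z^2 - 10*z - 2*(z - 1)*(5*z + 1) - 5)/(-z^2 + 2*z + 1)^2
(3) = 3.9*u^2 - 1.16*u - 2.27
(4) = 6*q^2 + 24*q + 39/2
(5) = 2*t + 8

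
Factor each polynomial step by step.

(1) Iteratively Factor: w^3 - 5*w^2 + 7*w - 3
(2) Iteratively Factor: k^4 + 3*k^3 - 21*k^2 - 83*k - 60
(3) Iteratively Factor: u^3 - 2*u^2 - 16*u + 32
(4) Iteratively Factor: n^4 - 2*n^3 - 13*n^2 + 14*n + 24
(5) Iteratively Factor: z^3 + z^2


(1) = (w - 1)*(w^2 - 4*w + 3) = (w - 1)^2*(w - 3)
(2) = (k + 1)*(k^3 + 2*k^2 - 23*k - 60) = (k + 1)*(k + 4)*(k^2 - 2*k - 15) = (k - 5)*(k + 1)*(k + 4)*(k + 3)
(3) = (u + 4)*(u^2 - 6*u + 8) = (u - 2)*(u + 4)*(u - 4)
(4) = (n + 1)*(n^3 - 3*n^2 - 10*n + 24) = (n - 2)*(n + 1)*(n^2 - n - 12) = (n - 4)*(n - 2)*(n + 1)*(n + 3)
(5) = (z)*(z^2 + z) = z^2*(z + 1)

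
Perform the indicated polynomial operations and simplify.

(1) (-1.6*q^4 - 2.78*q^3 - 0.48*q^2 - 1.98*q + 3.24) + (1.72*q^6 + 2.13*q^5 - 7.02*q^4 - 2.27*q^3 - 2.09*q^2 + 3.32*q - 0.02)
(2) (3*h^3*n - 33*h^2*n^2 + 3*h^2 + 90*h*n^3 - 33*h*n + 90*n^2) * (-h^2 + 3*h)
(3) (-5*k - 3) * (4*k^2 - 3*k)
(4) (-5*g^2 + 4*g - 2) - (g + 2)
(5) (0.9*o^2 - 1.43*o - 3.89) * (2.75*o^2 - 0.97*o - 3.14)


(1) = 1.72*q^6 + 2.13*q^5 - 8.62*q^4 - 5.05*q^3 - 2.57*q^2 + 1.34*q + 3.22
(2) = -3*h^5*n + 33*h^4*n^2 + 9*h^4*n - 3*h^4 - 90*h^3*n^3 - 99*h^3*n^2 + 33*h^3*n + 9*h^3 + 270*h^2*n^3 - 90*h^2*n^2 - 99*h^2*n + 270*h*n^2
(3) = -20*k^3 + 3*k^2 + 9*k
(4) = -5*g^2 + 3*g - 4
(5) = 2.475*o^4 - 4.8055*o^3 - 12.1364*o^2 + 8.2635*o + 12.2146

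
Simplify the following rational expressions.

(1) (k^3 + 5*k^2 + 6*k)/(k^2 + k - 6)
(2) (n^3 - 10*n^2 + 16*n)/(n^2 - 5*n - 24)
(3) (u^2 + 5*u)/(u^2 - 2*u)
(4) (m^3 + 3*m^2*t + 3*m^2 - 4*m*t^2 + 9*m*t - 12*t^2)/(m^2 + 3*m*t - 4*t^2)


(1) = (k^2 + 2*k)/(k - 2)
(2) = (n^2 - 2*n)/(n + 3)
(3) = (u + 5)/(u - 2)
(4) = m + 3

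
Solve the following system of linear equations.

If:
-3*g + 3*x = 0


Then:
g = x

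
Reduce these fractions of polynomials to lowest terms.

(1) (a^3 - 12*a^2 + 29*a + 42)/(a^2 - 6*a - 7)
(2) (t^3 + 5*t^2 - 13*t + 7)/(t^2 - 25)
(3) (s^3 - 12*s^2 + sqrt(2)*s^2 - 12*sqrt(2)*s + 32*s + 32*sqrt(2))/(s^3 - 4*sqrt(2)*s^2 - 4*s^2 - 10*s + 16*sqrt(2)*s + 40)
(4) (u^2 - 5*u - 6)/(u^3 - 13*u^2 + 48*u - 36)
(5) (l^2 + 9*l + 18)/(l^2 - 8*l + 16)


(1) = a - 6
(2) = (t^3 + 5*t^2 - 13*t + 7)/(t^2 - 25)
(3) = (s - 8)/(s - 5*sqrt(2))
(4) = (u + 1)/(u^2 - 7*u + 6)
(5) = (l^2 + 9*l + 18)/(l^2 - 8*l + 16)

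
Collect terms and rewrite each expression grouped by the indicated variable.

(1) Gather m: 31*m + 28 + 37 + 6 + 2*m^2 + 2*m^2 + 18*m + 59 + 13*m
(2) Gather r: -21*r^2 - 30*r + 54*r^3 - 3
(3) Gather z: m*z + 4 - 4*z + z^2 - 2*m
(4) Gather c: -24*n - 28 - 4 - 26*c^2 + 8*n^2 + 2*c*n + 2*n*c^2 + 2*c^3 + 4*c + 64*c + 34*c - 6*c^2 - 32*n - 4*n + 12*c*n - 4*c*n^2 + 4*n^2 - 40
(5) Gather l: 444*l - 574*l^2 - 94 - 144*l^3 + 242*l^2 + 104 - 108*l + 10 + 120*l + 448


(1) = 4*m^2 + 62*m + 130
(2) = 54*r^3 - 21*r^2 - 30*r - 3
(3) = -2*m + z^2 + z*(m - 4) + 4
(4) = 2*c^3 + c^2*(2*n - 32) + c*(-4*n^2 + 14*n + 102) + 12*n^2 - 60*n - 72
(5) = -144*l^3 - 332*l^2 + 456*l + 468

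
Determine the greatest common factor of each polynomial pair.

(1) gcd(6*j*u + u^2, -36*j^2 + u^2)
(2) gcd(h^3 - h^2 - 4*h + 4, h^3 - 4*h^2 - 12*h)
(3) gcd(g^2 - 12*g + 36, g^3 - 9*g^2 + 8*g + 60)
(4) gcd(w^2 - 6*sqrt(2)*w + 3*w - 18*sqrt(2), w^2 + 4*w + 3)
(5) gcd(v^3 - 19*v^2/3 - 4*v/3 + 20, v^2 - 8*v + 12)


(1) = gcd(u*(6*j + u), (-6*j + u)*(6*j + u)) = 6*j + u
(2) = h + 2
(3) = g - 6
(4) = w + 3
(5) = v^2 - 8*v + 12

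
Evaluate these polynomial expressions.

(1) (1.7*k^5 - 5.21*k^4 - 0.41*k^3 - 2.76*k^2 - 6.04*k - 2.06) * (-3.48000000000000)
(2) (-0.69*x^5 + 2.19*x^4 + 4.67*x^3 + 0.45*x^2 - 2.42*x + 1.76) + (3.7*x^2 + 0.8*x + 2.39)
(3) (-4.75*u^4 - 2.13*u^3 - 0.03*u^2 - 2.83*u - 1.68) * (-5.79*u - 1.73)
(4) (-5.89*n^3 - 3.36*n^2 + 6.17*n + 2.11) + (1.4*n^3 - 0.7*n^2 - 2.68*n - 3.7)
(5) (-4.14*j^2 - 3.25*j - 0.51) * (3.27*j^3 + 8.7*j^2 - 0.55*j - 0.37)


(1) = -5.916*k^5 + 18.1308*k^4 + 1.4268*k^3 + 9.6048*k^2 + 21.0192*k + 7.1688
(2) = -0.69*x^5 + 2.19*x^4 + 4.67*x^3 + 4.15*x^2 - 1.62*x + 4.15
(3) = 27.5025*u^5 + 20.5502*u^4 + 3.8586*u^3 + 16.4376*u^2 + 14.6231*u + 2.9064
(4) = -4.49*n^3 - 4.06*n^2 + 3.49*n - 1.59
(5) = -13.5378*j^5 - 46.6455*j^4 - 27.6657*j^3 - 1.1177*j^2 + 1.483*j + 0.1887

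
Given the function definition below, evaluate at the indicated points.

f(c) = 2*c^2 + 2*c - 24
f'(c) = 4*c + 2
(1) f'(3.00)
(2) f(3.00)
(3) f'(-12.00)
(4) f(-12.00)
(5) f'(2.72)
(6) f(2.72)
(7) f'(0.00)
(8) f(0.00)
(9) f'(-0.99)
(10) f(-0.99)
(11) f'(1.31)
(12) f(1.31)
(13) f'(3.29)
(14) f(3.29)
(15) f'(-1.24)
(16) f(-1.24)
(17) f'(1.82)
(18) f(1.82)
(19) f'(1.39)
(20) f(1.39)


(1) = 14.00
(2) = 0.00
(3) = -46.00
(4) = 240.00
(5) = 12.88
(6) = -3.76
(7) = 2.00
(8) = -24.00
(9) = -1.96
(10) = -24.02
(11) = 7.24
(12) = -17.95
(13) = 15.16
(14) = 4.23
(15) = -2.96
(16) = -23.40
(17) = 9.28
(18) = -13.74
(19) = 7.56
(20) = -17.36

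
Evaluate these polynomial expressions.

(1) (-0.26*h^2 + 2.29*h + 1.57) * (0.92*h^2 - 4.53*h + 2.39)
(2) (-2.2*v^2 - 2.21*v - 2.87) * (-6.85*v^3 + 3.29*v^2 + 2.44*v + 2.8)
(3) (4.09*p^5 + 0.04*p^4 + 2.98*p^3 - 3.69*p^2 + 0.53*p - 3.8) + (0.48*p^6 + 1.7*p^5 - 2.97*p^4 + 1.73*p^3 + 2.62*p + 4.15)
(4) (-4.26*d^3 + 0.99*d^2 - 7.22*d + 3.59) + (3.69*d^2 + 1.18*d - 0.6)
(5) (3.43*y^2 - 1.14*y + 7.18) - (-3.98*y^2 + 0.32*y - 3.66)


(1) = -0.2392*h^4 + 3.2846*h^3 - 9.5507*h^2 - 1.639*h + 3.7523
(2) = 15.07*v^5 + 7.9005*v^4 + 7.0206*v^3 - 20.9947*v^2 - 13.1908*v - 8.036
(3) = 0.48*p^6 + 5.79*p^5 - 2.93*p^4 + 4.71*p^3 - 3.69*p^2 + 3.15*p + 0.35
(4) = -4.26*d^3 + 4.68*d^2 - 6.04*d + 2.99
(5) = 7.41*y^2 - 1.46*y + 10.84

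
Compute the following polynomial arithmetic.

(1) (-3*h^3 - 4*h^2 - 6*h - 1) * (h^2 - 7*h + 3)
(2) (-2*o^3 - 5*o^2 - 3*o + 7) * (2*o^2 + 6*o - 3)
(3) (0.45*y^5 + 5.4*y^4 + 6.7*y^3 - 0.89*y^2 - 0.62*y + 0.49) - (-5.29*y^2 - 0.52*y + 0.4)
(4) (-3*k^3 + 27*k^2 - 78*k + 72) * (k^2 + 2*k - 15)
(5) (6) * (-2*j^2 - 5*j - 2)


(1) = -3*h^5 + 17*h^4 + 13*h^3 + 29*h^2 - 11*h - 3
(2) = -4*o^5 - 22*o^4 - 30*o^3 + 11*o^2 + 51*o - 21
(3) = 0.45*y^5 + 5.4*y^4 + 6.7*y^3 + 4.4*y^2 - 0.1*y + 0.09
(4) = -3*k^5 + 21*k^4 + 21*k^3 - 489*k^2 + 1314*k - 1080
(5) = -12*j^2 - 30*j - 12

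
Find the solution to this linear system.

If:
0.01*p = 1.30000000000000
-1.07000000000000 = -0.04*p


Then:
No Solution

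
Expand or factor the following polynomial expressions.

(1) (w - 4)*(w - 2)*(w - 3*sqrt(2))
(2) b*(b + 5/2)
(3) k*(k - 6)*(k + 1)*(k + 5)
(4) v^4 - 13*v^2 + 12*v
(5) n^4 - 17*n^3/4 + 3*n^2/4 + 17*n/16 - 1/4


(1) = w^3 - 6*w^2 - 3*sqrt(2)*w^2 + 8*w + 18*sqrt(2)*w - 24*sqrt(2)
(2) = b^2 + 5*b/2
(3) = k^4 - 31*k^2 - 30*k
(4) = v*(v - 3)*(v - 1)*(v + 4)
(5) = (n - 4)*(n - 1/2)*(n - 1/4)*(n + 1/2)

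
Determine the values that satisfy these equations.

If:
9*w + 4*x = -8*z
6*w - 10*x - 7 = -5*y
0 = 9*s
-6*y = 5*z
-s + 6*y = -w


Then:
s = 0
w = 21/95
x = -1113/1900
y = -7/190
z = 21/475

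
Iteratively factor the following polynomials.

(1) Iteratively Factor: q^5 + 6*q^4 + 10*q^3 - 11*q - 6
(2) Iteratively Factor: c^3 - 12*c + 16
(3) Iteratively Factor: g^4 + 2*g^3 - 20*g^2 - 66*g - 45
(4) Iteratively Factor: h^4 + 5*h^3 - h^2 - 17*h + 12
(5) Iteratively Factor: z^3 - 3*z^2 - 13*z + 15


(1) = (q + 1)*(q^4 + 5*q^3 + 5*q^2 - 5*q - 6) = (q + 1)^2*(q^3 + 4*q^2 + q - 6) = (q + 1)^2*(q + 2)*(q^2 + 2*q - 3) = (q + 1)^2*(q + 2)*(q + 3)*(q - 1)
(2) = (c - 2)*(c^2 + 2*c - 8) = (c - 2)*(c + 4)*(c - 2)
(3) = (g + 1)*(g^3 + g^2 - 21*g - 45) = (g + 1)*(g + 3)*(g^2 - 2*g - 15) = (g + 1)*(g + 3)^2*(g - 5)
(4) = (h - 1)*(h^3 + 6*h^2 + 5*h - 12) = (h - 1)*(h + 3)*(h^2 + 3*h - 4) = (h - 1)^2*(h + 3)*(h + 4)
(5) = (z + 3)*(z^2 - 6*z + 5) = (z - 1)*(z + 3)*(z - 5)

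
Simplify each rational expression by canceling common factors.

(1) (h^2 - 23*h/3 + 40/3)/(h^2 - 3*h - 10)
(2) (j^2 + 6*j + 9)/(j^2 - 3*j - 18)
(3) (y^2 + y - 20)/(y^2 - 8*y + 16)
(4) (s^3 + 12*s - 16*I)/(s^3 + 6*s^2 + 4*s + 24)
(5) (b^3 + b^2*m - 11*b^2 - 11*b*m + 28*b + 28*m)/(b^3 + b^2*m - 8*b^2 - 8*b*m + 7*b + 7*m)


(1) = (3*h - 8)/(3*h + 6)
(2) = (j + 3)/(j - 6)
(3) = (y + 5)/(y - 4)
(4) = (s^2 + 2*I*s + 8)/(s^2 + s*(6 + 2*I) + 12*I)
(5) = (b - 4)/(b - 1)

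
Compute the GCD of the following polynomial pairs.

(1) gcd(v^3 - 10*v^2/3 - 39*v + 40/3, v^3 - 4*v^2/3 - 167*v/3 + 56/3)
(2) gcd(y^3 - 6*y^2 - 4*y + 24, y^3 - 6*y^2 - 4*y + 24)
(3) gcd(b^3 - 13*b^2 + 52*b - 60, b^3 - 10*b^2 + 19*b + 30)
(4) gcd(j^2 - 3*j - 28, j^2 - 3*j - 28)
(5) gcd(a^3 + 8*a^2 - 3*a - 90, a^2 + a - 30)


(1) = gcd((v - 8)*(v - 1/3)*(v + 5), (v - 8)*(v - 1/3)*(v + 7)) = v^2 - 25*v/3 + 8/3
(2) = y^3 - 6*y^2 - 4*y + 24
(3) = gcd((b - 6)*(b - 5)*(b - 2), (b - 6)*(b - 5)*(b + 1)) = b^2 - 11*b + 30
(4) = j^2 - 3*j - 28
(5) = a + 6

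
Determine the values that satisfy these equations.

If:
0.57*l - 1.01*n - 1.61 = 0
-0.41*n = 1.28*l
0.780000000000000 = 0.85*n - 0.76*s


Then:
l = 0.43
n = -1.35
s = -2.54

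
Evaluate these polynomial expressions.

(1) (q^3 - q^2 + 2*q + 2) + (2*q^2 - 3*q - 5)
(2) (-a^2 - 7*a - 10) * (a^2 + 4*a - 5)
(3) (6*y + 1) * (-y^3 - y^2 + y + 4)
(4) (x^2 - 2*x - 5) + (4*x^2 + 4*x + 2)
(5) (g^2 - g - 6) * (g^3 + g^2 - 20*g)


(1) = q^3 + q^2 - q - 3
(2) = -a^4 - 11*a^3 - 33*a^2 - 5*a + 50
(3) = -6*y^4 - 7*y^3 + 5*y^2 + 25*y + 4
(4) = 5*x^2 + 2*x - 3
(5) = g^5 - 27*g^3 + 14*g^2 + 120*g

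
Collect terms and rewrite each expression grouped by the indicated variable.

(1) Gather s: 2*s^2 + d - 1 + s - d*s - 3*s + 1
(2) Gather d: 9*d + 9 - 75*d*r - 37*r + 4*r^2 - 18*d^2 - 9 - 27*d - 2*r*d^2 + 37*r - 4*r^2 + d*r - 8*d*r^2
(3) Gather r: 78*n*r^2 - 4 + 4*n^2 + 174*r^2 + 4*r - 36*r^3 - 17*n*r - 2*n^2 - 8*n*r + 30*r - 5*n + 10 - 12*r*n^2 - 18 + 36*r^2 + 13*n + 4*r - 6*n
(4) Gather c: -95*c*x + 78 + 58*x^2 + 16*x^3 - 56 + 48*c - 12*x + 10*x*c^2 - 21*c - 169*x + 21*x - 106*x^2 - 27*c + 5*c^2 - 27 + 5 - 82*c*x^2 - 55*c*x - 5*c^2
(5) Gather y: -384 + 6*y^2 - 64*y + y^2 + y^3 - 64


(1) = d + 2*s^2 + s*(-d - 2)
(2) = d^2*(-2*r - 18) + d*(-8*r^2 - 74*r - 18)
(3) = 2*n^2 + 2*n - 36*r^3 + r^2*(78*n + 210) + r*(-12*n^2 - 25*n + 38) - 12
(4) = 10*c^2*x + c*(-82*x^2 - 150*x) + 16*x^3 - 48*x^2 - 160*x
(5) = y^3 + 7*y^2 - 64*y - 448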